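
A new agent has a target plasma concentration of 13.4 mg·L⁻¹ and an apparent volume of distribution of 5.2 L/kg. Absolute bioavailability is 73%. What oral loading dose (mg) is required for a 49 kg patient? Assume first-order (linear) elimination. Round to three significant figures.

Vd = 5.2 L/kg × 49 kg = 254.8 L
The loading dose fills Vd to the target concentration.
LD = Vd × C / F = 254.8 × 13.40 / 0.73 = 4677 mg

4680 mg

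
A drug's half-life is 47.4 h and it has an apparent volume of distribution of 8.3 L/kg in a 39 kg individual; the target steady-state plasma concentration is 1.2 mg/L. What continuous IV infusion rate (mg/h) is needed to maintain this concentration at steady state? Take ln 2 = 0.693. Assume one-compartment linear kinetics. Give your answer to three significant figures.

5.68 mg/h

Vd(total) = 39 kg × 8.3 L/kg = 323.7 L
CL = 0.693 × Vd / t½ = 0.693 × 323.7 / 47.4 = 4.733 L/h
Infusion rate = CL × Css = 4.733 × 1.2 = 5.680 mg/h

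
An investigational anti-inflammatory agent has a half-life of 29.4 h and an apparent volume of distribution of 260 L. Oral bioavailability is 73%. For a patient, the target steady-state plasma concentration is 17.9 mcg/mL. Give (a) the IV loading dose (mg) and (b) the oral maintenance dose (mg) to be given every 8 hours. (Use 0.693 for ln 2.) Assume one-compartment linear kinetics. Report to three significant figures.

(a) 4650 mg; (b) 1200 mg

LD = Vd × C = 260.0 × 17.9 = 4654 mg
CL = 0.693 × Vd / t½ = 0.693 × 260.0 / 29.4 = 6.129 L/h
D = CL × Css × τ / F = 6.129 × 17.9 × 8 / 0.73 = 1202 mg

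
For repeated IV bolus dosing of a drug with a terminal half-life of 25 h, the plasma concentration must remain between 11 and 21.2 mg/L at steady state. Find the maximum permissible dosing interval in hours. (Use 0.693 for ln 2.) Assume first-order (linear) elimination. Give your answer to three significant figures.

k = 0.693 / t½ = 0.693 / 25 = 0.02772 h⁻¹
Between IV bolus doses, concentration decays as C = C₀·e^(−kτ), so C_peak/C_trough = e^(kτ).
τ_max = ln(C_peak/C_trough) / k = ln(21.2/11) / 0.02772 = 0.6561 / 0.02772 = 23.67 h

23.7 h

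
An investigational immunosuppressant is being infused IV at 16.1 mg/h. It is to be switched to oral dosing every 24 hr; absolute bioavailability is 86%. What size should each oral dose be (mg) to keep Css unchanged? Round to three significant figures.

449 mg

To maintain the same Css, the systemic dosing rate must be unchanged: F·D/τ = infusion rate.
D = rate × τ / F = 16.1 × 24 / 0.86 = 449.3 mg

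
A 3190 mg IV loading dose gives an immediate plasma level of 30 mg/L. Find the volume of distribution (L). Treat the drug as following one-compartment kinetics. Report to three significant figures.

106 L

Immediately after an IV bolus, C₀ = Dose / Vd, so Vd = Dose / C₀.
Vd = 3190 / 30 = 106.3 L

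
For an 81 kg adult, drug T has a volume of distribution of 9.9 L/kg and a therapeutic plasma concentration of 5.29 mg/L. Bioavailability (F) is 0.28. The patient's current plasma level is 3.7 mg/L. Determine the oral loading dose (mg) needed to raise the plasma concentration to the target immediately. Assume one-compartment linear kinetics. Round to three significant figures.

Total Vd = 9.9 × 81 = 801.9 L
Concentration deficit ΔC = 5.29 − 3.7 = 1.590 mg/L
LD = Vd × ΔC / F = 801.9 × 1.590 / 0.28 = 4554 mg

4550 mg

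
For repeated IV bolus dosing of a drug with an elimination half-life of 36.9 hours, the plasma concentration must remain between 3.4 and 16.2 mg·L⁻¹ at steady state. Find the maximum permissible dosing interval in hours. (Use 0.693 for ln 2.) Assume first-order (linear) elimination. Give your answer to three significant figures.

k = 0.693 / t½ = 0.693 / 36.9 = 0.01878 h⁻¹
Between IV bolus doses, concentration decays as C = C₀·e^(−kτ), so C_peak/C_trough = e^(kτ).
τ_max = ln(C_peak/C_trough) / k = ln(16.2/3.4) / 0.01878 = 1.561 / 0.01878 = 83.12 h

83.1 h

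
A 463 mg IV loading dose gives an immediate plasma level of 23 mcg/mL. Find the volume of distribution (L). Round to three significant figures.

20.1 L

Immediately after an IV bolus, C₀ = Dose / Vd, so Vd = Dose / C₀.
Vd = 463 / 23 = 20.13 L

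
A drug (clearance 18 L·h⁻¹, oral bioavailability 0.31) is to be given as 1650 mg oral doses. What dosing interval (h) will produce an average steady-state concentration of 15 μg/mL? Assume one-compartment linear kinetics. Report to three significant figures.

F·D/τ = CL·Css → τ = F·D / (CL·Css).
τ = 0.31 × 1650 / (18 × 15) = 1.894 h

1.89 h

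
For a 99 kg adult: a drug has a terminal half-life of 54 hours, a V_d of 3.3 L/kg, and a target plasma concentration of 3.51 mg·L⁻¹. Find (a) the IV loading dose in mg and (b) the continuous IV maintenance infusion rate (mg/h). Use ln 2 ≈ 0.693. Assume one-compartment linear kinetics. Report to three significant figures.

Vd(total) = 99 kg × 3.3 L/kg = 326.7 L
LD = Vd × C = 326.7 × 3.51 = 1147 mg
CL = 0.693 × Vd / t½ = 0.693 × 326.7 / 54 = 4.193 L/h
Infusion rate = CL × Css = 4.193 × 3.51 = 14.72 mg/h

(a) 1150 mg; (b) 14.7 mg/h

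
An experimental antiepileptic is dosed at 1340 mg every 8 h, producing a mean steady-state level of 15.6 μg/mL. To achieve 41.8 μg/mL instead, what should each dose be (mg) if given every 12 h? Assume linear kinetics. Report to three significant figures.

With linear kinetics, Css is proportional to dose rate (D/τ) at fixed clearance.
D₂ = D₁ × (Css,target / Css,current) × (τ₂/τ₁) = 1340 × (41.8/15.6) × (12/8) = 5386 mg

5390 mg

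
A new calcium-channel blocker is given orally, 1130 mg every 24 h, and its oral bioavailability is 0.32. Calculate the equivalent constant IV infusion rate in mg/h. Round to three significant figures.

15.1 mg/h

Equivalent systemic input: infusion rate = F·D/τ.
Rate = 0.32 × 1130 / 24 = 15.07 mg/h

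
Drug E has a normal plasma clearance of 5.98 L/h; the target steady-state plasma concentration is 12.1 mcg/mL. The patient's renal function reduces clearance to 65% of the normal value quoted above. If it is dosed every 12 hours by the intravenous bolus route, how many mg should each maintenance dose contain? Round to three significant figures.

Patient clearance = 0.65 × 5.980 = 3.887 L/h
D = CL × Css × τ = 3.887 × 12.1 × 12 = 564.4 mg

564 mg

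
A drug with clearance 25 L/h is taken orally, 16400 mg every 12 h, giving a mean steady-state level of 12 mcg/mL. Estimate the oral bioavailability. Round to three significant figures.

0.220

F·D/τ = CL·Css at steady state → F = CL·Css·τ / D.
F = 25 × 12 × 12 / 16400 = 0.220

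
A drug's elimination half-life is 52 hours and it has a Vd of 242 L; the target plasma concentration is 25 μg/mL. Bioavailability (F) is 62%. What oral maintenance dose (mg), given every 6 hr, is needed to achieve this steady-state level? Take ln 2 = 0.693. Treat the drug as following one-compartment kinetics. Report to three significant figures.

780 mg

CL = 0.693 × Vd / t½ = 0.693 × 242.0 / 52 = 3.225 L/h
D = CL × Css × τ / F = 3.225 × 25 × 6 / 0.62 = 780.2 mg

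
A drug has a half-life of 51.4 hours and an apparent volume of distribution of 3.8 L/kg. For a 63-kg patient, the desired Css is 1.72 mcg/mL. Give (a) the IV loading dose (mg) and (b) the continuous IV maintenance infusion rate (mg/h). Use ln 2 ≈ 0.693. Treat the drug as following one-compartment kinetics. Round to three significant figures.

Vd = 3.8 L/kg × 63 kg = 239.4 L
LD = Vd × C = 239.4 × 1.72 = 411.8 mg
CL = 0.693 × Vd / t½ = 0.693 × 239.4 / 51.4 = 3.228 L/h
Infusion rate = CL × Css = 3.228 × 1.72 = 5.552 mg/h

(a) 412 mg; (b) 5.55 mg/h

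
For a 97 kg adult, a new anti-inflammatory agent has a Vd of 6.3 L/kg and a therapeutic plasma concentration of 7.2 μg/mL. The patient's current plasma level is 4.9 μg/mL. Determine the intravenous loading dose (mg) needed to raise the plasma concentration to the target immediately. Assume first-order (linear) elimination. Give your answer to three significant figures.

1410 mg

Vd(total) = 97 kg × 6.3 L/kg = 611.1 L
Concentration deficit ΔC = 7.2 − 4.9 = 2.300 mg/L
LD = Vd × ΔC = 611.1 × 2.300 = 1406 mg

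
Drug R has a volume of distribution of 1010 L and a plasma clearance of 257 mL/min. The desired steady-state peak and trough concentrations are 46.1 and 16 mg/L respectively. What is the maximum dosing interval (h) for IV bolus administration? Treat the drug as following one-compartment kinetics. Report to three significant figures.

69.3 h

CL = 257 mL/min × 60/1000 = 15.42 L/h
k = CL / Vd = 15.42 / 1010 = 0.01527 h⁻¹
Between IV bolus doses, concentration decays as C = C₀·e^(−kτ), so C_peak/C_trough = e^(kτ).
τ_max = ln(C_peak/C_trough) / k = ln(46.1/16) / 0.01527 = 1.058 / 0.01527 = 69.29 h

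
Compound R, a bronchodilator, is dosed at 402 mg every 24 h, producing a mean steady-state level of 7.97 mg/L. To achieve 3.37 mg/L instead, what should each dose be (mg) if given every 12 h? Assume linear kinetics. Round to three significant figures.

85.0 mg

With linear kinetics, Css is proportional to dose rate (D/τ) at fixed clearance.
D₂ = D₁ × (Css,target / Css,current) × (τ₂/τ₁) = 402 × (3.37/7.97) × (12/24) = 84.99 mg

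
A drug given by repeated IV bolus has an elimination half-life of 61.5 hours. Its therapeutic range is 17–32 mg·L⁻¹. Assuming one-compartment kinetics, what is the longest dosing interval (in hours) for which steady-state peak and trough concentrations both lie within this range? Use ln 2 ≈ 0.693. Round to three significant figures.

k = 0.693 / t½ = 0.693 / 61.5 = 0.01127 h⁻¹
Between IV bolus doses, concentration decays as C = C₀·e^(−kτ), so C_peak/C_trough = e^(kτ).
τ_max = ln(C_peak/C_trough) / k = ln(32/17) / 0.01127 = 0.6325 / 0.01127 = 56.12 h

56.1 h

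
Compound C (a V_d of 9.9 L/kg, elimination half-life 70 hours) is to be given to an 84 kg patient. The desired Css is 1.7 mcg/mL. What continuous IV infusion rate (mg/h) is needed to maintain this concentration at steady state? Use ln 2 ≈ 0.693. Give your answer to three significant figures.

14.0 mg/h

Vd(total) = 84 kg × 9.9 L/kg = 831.6 L
CL = ln 2 · Vd / t½ = 0.693 × 831.6 / 70 = 8.233 L/h
Infusion rate = CL × Css = 8.233 × 1.7 = 14.00 mg/h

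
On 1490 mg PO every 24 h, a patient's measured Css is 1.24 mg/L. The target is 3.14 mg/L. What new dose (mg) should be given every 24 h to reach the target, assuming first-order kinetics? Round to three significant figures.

With linear kinetics, Css is proportional to dose rate (D/τ) at fixed clearance.
D₂ = D₁ × (Css,target / Css,current) = 1490 × 3.14/1.24 = 3773 mg

3770 mg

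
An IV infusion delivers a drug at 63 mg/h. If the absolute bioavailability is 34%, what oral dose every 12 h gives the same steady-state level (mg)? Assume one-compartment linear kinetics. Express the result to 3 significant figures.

To maintain the same Css, the systemic dosing rate must be unchanged: F·D/τ = infusion rate.
D = rate × τ / F = 63 × 12 / 0.34 = 2224 mg

2220 mg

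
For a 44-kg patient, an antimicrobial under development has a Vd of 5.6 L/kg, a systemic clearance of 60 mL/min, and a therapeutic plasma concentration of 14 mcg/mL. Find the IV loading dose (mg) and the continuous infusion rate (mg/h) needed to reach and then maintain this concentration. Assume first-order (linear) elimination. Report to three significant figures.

Vd(total) = 44 kg × 5.6 L/kg = 246.4 L
Loading: fill Vd to C_target → 246.4 L × 14 mg/L = 3450 mg
CL = 60 mL/min = 60 × 0.06 = 3.600 L/h
Infusion rate = 3.600 L/h × 14 mg/L = 50.40 mg/h

(a) 3450 mg; (b) 50.4 mg/h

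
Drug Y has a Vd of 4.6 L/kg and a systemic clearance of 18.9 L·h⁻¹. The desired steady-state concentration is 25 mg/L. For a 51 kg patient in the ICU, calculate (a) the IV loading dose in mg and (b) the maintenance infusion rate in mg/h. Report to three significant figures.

Vd = 4.6 L/kg × 51 kg = 234.6 L
Loading dose = Vd × C = 234.6 × 25 = 5865 mg
Maintenance: replace elimination → rate = CL × Css = 18.90 × 25 = 472.5 mg/h

(a) 5870 mg; (b) 473 mg/h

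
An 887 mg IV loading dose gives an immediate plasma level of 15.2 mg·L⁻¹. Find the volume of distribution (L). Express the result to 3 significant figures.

Immediately after an IV bolus, C₀ = Dose / Vd, so Vd = Dose / C₀.
Vd = 887 / 15.2 = 58.36 L

58.4 L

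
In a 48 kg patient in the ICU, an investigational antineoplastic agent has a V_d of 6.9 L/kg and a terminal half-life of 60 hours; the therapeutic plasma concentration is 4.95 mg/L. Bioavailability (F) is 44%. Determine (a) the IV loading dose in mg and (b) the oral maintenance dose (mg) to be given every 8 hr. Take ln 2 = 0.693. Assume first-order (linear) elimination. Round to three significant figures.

Vd(total) = 48 kg × 6.9 L/kg = 331.2 L
LD = Vd × C = 331.2 × 4.95 = 1639 mg
CL = 0.693 × Vd / t½ = 0.693 × 331.2 / 60 = 3.825 L/h
D = CL × Css × τ / F = 3.825 × 4.95 × 8 / 0.44 = 344.3 mg

(a) 1640 mg; (b) 344 mg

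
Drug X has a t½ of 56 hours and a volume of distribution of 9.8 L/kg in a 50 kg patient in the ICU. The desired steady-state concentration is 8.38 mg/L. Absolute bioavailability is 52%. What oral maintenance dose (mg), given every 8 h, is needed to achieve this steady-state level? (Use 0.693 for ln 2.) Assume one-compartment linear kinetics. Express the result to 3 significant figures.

782 mg

Total Vd = 9.8 × 50 = 490.0 L
k = 0.693/56 = 0.01238 h⁻¹, so CL = k·Vd = 0.01238 × 490.0 = 6.066 L/h
D = CL × Css × τ / F = 6.066 × 8.38 × 8 / 0.52 = 782.0 mg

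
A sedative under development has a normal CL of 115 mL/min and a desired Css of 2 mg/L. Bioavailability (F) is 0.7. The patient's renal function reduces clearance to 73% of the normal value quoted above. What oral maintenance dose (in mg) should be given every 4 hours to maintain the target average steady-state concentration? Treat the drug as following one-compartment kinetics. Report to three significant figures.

57.6 mg

Convert clearance: 115 mL/min × 60 min/h ÷ 1000 mL/L = 6.900 L/h
Patient clearance = 0.73 × 6.900 = 5.037 L/h
D = CL × Css × τ / F = 5.037 × 2 × 4 / 0.7 = 57.57 mg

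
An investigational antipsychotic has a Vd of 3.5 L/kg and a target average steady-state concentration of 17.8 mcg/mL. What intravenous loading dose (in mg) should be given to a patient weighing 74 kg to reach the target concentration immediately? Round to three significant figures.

4610 mg

Vd(total) = 74 kg × 3.5 L/kg = 259.0 L
LD = Vd × C = 259.0 × 17.80 = 4610 mg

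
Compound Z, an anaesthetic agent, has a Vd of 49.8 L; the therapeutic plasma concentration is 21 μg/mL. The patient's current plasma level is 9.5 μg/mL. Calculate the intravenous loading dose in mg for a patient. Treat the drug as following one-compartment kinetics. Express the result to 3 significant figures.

Concentration deficit ΔC = 21 − 9.5 = 11.50 mg/L
LD = Vd × ΔC = 49.80 × 11.50 = 572.7 mg

573 mg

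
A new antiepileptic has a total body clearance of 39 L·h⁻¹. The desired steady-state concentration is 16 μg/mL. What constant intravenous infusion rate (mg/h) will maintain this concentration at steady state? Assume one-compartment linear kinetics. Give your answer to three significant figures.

At steady state, infusion rate equals elimination rate: rate in = CL × Css.
R₀ = 39.00 × 16 = 624.0 mg/h

624 mg/h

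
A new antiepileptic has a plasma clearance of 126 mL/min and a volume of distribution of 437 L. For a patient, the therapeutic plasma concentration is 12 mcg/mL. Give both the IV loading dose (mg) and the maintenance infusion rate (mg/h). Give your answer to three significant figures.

Loading dose = Vd × C = 437.0 × 12 = 5244 mg
Convert clearance: 126 mL/min × 60 min/h ÷ 1000 mL/L = 7.560 L/h
Maintenance infusion rate = CL × Css = 7.560 × 12 = 90.72 mg/h

(a) 5240 mg; (b) 90.7 mg/h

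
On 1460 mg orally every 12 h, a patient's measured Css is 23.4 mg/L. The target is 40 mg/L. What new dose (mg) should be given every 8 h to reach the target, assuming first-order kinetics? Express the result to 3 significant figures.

1660 mg

For first-order elimination, Css ∝ F·D/(CL·τ); F and CL are unchanged, so Css ∝ D/τ.
D₂ = D₁ × (Css,target / Css,current) × (τ₂/τ₁) = 1460 × (40/23.4) × (8/12) = 1664 mg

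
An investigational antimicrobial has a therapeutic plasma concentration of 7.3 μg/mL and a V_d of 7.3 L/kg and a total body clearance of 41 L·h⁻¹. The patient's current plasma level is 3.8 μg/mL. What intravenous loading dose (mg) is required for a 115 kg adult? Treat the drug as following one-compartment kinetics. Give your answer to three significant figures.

Vd(total) = 115 kg × 7.3 L/kg = 839.5 L
Concentration deficit ΔC = 7.3 − 3.8 = 3.500 mg/L
LD = Vd × ΔC = 839.5 × 3.500 = 2938 mg

2940 mg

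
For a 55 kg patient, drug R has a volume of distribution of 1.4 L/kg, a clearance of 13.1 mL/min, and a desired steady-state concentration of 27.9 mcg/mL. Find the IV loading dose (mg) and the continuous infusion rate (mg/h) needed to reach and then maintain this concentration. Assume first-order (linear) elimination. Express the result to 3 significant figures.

Total Vd = 1.4 × 55 = 77.00 L
Loading: fill Vd to C_target → 77.00 L × 27.9 mg/L = 2148 mg
Convert clearance: 13.1 mL/min × 60 min/h ÷ 1000 mL/L = 0.7860 L/h
Maintenance infusion rate = CL × Css = 0.7860 × 27.9 = 21.93 mg/h

(a) 2150 mg; (b) 21.9 mg/h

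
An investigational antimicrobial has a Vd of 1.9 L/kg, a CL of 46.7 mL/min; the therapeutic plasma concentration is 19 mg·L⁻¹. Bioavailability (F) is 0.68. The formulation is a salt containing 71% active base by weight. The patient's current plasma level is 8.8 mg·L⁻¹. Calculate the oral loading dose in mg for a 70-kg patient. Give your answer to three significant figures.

Vd(total) = 70 kg × 1.9 L/kg = 133.0 L
Concentration deficit ΔC = 19 − 8.8 = 10.20 mg/L
LD = Vd × ΔC / F / S = 133.0 × 10.20 / 0.68 / 0.71 = 2810 mg

2810 mg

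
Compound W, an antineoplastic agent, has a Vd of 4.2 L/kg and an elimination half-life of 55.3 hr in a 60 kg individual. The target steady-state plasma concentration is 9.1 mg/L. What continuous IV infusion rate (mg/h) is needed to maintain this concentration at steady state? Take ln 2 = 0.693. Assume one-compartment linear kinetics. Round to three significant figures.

28.7 mg/h

Vd(total) = 60 kg × 4.2 L/kg = 252.0 L
CL = 0.693 × Vd / t½ = 0.693 × 252.0 / 55.3 = 3.158 L/h
Infusion rate = CL × Css = 3.158 × 9.1 = 28.74 mg/h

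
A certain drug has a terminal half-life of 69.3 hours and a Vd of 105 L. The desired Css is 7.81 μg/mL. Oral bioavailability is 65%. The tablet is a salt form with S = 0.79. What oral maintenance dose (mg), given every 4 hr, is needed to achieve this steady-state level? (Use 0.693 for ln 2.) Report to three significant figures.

CL = ln 2 · Vd / t½ = 0.693 × 105.0 / 69.3 = 1.050 L/h
D = CL × Css × τ / F / S = 1.050 × 7.81 × 4 / 0.65 / 0.79 = 63.88 mg

63.9 mg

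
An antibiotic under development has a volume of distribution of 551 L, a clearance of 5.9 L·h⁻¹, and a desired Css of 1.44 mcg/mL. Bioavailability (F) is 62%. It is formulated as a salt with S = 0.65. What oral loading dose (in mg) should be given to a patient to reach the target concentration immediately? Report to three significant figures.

LD = Vd × C / F / S = 551.0 × 1.440 / 0.62 / 0.65 = 1969 mg

1970 mg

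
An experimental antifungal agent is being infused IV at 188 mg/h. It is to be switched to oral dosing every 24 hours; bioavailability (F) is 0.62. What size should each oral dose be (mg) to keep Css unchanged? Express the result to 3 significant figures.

To maintain the same Css, the systemic dosing rate must be unchanged: F·D/τ = infusion rate.
D = rate × τ / F = 188 × 24 / 0.62 = 7277 mg

7280 mg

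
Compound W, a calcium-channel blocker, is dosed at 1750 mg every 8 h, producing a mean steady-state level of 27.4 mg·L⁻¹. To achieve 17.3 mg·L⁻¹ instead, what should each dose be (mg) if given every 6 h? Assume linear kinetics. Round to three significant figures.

For first-order elimination, Css ∝ F·D/(CL·τ); F and CL are unchanged, so Css ∝ D/τ.
D₂ = D₁ × (Css,target / Css,current) × (τ₂/τ₁) = 1750 × (17.3/27.4) × (6/8) = 828.7 mg

829 mg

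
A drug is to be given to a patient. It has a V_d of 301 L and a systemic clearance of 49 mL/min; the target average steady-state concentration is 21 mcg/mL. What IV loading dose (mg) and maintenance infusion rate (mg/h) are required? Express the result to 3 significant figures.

(a) 6320 mg; (b) 61.7 mg/h

Loading dose = Vd × C = 301.0 × 21 = 6321 mg
Convert clearance: 49 mL/min × 60 min/h ÷ 1000 mL/L = 2.940 L/h
Infusion rate = 2.940 L/h × 21 mg/L = 61.74 mg/h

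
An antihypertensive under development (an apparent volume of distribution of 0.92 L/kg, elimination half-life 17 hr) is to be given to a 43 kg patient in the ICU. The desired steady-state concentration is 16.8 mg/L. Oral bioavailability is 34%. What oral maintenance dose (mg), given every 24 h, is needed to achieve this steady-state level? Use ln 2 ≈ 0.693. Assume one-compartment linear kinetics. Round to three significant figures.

1910 mg

Vd = 0.92 L/kg × 43 kg = 39.56 L
k = 0.693/17 = 0.04076 h⁻¹, so CL = k·Vd = 0.04076 × 39.56 = 1.612 L/h
D = CL × Css × τ / F = 1.612 × 16.8 × 24 / 0.34 = 1912 mg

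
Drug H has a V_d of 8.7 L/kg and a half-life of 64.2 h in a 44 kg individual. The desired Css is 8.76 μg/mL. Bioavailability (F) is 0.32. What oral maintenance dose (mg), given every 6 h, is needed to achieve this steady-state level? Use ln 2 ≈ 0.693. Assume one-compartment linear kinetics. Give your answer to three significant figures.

Total Vd = 8.7 × 44 = 382.8 L
CL = 0.693 × Vd / t½ = 0.693 × 382.8 / 64.2 = 4.132 L/h
D = CL × Css × τ / F = 4.132 × 8.76 × 6 / 0.32 = 678.7 mg

679 mg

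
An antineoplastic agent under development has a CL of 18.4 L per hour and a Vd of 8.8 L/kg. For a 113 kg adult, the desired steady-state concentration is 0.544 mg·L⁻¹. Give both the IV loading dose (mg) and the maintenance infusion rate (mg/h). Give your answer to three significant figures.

(a) 541 mg; (b) 10.0 mg/h

Vd = 8.8 L/kg × 113 kg = 994.4 L
Loading: fill Vd to C_target → 994.4 L × 0.544 mg/L = 541.0 mg
Infusion rate = 18.40 L/h × 0.544 mg/L = 10.01 mg/h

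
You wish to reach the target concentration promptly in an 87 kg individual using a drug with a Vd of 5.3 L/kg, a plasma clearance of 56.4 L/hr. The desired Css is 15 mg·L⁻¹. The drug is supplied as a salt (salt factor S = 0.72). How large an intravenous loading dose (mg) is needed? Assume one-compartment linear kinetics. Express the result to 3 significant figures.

Vd(total) = 87 kg × 5.3 L/kg = 461.1 L
LD is governed by Vd — clearance does not enter the loading-dose calculation.
LD = Vd × C / S = 461.1 × 15.00 / 0.72 = 9606 mg

9610 mg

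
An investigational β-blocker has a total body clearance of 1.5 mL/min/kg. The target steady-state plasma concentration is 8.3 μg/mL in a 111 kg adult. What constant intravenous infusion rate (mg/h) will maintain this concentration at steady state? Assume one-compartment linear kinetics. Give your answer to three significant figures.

82.9 mg/h

CL = 1.5 mL/min/kg × 111 kg = 166.5 mL/min = 166.5 × 60/1000 = 9.990 L/h
At steady state, infusion rate equals elimination rate: rate in = CL × Css.
Infusion rate = CL · Css = 9.990 L/h × 8.3 mg/L = 82.92 mg/h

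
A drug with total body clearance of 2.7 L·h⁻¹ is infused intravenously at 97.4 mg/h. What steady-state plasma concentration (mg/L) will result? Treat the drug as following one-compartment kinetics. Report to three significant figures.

Css = rate / CL = 97.4 / 2.700 = 36.07 mg/L

36.1 mg/L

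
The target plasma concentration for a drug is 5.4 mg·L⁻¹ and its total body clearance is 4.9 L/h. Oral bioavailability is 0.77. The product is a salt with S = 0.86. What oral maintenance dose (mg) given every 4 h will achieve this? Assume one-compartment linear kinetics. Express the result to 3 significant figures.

160 mg

At steady state, dose per interval replaces the amount cleared in that interval: F·S·D/τ = CL·Css.
D = CL × Css × τ / F / S = 4.900 × 5.4 × 4 / 0.77 / 0.86 = 159.8 mg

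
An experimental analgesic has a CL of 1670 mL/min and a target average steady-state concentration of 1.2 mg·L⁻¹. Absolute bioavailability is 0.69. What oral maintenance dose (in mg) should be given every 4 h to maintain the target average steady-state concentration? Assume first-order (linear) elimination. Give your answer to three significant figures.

CL = 1670 mL/min × 60/1000 = 100.2 L/h
D = CL × Css × τ / F = 100.2 × 1.2 × 4 / 0.69 = 697.0 mg

697 mg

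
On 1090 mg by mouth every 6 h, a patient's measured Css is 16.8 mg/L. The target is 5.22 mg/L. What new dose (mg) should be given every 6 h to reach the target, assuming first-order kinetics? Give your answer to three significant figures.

With linear kinetics, Css is proportional to dose rate (D/τ) at fixed clearance.
D₂ = D₁ × (Css,target / Css,current) = 1090 × 5.22/16.8 = 338.7 mg

339 mg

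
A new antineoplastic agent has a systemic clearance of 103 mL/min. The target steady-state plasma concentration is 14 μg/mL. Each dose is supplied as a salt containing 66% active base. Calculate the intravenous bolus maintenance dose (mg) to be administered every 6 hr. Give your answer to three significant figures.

CL = 103 mL/min = 103 × 0.06 = 6.180 L/h
At steady state, dose per interval replaces the amount cleared in that interval: S·D/τ = CL·Css.
D = CL × Css × τ / S = 6.180 × 14 × 6 / 0.66 = 786.5 mg

787 mg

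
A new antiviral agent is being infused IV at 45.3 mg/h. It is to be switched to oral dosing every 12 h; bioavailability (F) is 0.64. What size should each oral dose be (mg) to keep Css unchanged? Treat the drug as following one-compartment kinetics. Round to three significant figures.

To maintain the same Css, the systemic dosing rate must be unchanged: F·D/τ = infusion rate.
D = rate × τ / F = 45.3 × 12 / 0.64 = 849.4 mg

849 mg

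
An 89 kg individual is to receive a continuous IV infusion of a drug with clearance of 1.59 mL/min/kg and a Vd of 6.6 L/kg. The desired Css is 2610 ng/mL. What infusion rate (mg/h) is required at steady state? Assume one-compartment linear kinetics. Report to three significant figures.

22.2 mg/h

CL = 1.59 mL/min/kg × 89 kg = 141.5 mL/min = 141.5 × 60/1000 = 8.490 L/h
C = 2610 ng/mL = 2.610 mg/L
Infusion rate = CL · Css = 8.490 L/h × 2.61 mg/L = 22.16 mg/h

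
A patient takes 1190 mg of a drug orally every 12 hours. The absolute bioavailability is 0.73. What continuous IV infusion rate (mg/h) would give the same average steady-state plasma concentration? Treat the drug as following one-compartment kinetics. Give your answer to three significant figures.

Equivalent systemic input: infusion rate = F·D/τ.
Rate = 0.73 × 1190 / 12 = 72.39 mg/h

72.4 mg/h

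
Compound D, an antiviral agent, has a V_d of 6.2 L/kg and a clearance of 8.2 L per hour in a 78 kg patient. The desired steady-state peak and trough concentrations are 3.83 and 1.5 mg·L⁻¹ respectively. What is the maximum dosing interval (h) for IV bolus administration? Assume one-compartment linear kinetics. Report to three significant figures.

55.3 h

Vd(total) = 78 kg × 6.2 L/kg = 483.6 L
k = CL / Vd = 8.200 / 483.6 = 0.01696 h⁻¹
Between IV bolus doses, concentration decays as C = C₀·e^(−kτ), so C_peak/C_trough = e^(kτ).
τ_max = ln(C_peak/C_trough) / k = ln(3.83/1.5) / 0.01696 = 0.9374 / 0.01696 = 55.27 h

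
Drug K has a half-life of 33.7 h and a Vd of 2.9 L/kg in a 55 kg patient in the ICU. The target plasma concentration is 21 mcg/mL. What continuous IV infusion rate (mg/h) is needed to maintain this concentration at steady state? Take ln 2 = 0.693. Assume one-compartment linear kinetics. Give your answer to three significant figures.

Vd = 2.9 L/kg × 55 kg = 159.5 L
k = 0.693/33.7 = 0.02056 h⁻¹, so CL = k·Vd = 0.02056 × 159.5 = 3.279 L/h
Infusion rate = CL × Css = 3.279 × 21 = 68.86 mg/h

68.9 mg/h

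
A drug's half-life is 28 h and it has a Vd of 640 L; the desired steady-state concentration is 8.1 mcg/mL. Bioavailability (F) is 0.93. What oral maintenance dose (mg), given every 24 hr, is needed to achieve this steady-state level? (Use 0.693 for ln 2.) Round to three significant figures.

3310 mg

CL = 0.693 × Vd / t½ = 0.693 × 640.0 / 28 = 15.84 L/h
D = CL × Css × τ / F = 15.84 × 8.1 × 24 / 0.93 = 3311 mg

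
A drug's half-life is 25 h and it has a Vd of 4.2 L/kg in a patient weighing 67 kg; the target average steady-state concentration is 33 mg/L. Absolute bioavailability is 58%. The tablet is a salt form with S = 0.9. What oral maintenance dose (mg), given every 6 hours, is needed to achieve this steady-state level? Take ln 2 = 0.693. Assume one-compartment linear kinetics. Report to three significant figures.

Vd(total) = 67 kg × 4.2 L/kg = 281.4 L
CL = 0.693 × Vd / t½ = 0.693 × 281.4 / 25 = 7.800 L/h
D = CL × Css × τ / F / S = 7.800 × 33 × 6 / 0.58 / 0.9 = 2959 mg

2960 mg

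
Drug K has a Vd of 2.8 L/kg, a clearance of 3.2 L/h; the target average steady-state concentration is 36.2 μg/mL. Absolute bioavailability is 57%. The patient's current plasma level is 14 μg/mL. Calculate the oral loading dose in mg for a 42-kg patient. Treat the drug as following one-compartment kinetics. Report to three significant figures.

4580 mg

Vd(total) = 42 kg × 2.8 L/kg = 117.6 L
LD is governed by Vd — clearance does not enter the loading-dose calculation.
Concentration deficit ΔC = 36.2 − 14 = 22.20 mg/L
LD = Vd × ΔC / F = 117.6 × 22.20 / 0.57 = 4580 mg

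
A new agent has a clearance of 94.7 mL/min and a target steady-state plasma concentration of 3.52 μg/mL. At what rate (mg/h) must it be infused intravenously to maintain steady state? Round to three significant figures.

CL = 94.7 mL/min = 94.7 × 0.06 = 5.682 L/h
At steady state, infusion rate equals elimination rate: rate in = CL × Css.
Infusion rate = CL · Css = 5.682 L/h × 3.52 mg/L = 20.00 mg/h

20.0 mg/h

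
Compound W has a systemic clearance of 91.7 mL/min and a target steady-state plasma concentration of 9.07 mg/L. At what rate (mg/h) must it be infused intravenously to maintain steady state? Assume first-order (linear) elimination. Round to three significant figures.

CL = 91.7 mL/min × 60/1000 = 5.502 L/h
At steady state, infusion rate equals elimination rate: rate in = CL × Css.
Infusion rate = CL · Css = 5.502 L/h × 9.07 mg/L = 49.90 mg/h

49.9 mg/h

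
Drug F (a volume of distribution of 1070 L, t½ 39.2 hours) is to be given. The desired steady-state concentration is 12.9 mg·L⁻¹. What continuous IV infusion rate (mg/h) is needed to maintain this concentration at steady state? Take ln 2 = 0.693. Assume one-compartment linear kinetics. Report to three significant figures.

k = 0.693/39.2 = 0.01768 h⁻¹, so CL = k·Vd = 0.01768 × 1070 = 18.92 L/h
Infusion rate = CL × Css = 18.92 × 12.9 = 244.1 mg/h

244 mg/h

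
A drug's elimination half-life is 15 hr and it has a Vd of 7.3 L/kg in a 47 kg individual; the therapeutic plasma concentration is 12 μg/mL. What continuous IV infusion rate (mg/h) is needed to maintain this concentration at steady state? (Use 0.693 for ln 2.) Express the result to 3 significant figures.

Total Vd = 7.3 × 47 = 343.1 L
k = 0.693/15 = 0.04620 h⁻¹, so CL = k·Vd = 0.04620 × 343.1 = 15.85 L/h
Infusion rate = CL × Css = 15.85 × 12 = 190.2 mg/h

190 mg/h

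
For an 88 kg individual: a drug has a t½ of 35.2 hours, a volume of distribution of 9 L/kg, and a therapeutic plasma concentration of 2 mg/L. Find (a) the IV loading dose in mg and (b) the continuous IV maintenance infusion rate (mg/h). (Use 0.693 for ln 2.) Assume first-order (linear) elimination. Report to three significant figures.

Vd(total) = 88 kg × 9 L/kg = 792.0 L
LD = Vd × C = 792.0 × 2 = 1584 mg
CL = 0.693 × Vd / t½ = 0.693 × 792.0 / 35.2 = 15.59 L/h
Infusion rate = CL × Css = 15.59 × 2 = 31.18 mg/h

(a) 1580 mg; (b) 31.2 mg/h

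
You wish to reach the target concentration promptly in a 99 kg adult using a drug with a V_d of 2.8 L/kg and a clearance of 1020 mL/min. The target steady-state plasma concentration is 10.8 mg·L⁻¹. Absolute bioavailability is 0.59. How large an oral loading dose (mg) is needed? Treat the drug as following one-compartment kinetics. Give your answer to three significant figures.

Vd(total) = 99 kg × 2.8 L/kg = 277.2 L
The loading dose fills Vd to the target concentration; clearance is irrelevant here.
LD = Vd × C / F = 277.2 × 10.80 / 0.59 = 5074 mg

5070 mg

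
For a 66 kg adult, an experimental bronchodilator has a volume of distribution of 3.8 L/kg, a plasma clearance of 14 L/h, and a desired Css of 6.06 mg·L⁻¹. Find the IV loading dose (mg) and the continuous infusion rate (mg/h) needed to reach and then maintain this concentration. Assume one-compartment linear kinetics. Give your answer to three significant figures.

(a) 1520 mg; (b) 84.8 mg/h

Vd(total) = 66 kg × 3.8 L/kg = 250.8 L
LD = Vd · C_target = 250.8 × 6.06 = 1520 mg
Maintenance: replace elimination → rate = CL × Css = 14.00 × 6.06 = 84.84 mg/h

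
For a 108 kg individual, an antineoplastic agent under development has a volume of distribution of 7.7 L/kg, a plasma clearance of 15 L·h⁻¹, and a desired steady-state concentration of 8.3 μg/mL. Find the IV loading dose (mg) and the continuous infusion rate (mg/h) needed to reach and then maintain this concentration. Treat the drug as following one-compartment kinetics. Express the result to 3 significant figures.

(a) 6900 mg; (b) 125 mg/h

Total Vd = 7.7 × 108 = 831.6 L
Loading: fill Vd to C_target → 831.6 L × 8.3 mg/L = 6902 mg
Maintenance infusion rate = CL × Css = 15.00 × 8.3 = 124.5 mg/h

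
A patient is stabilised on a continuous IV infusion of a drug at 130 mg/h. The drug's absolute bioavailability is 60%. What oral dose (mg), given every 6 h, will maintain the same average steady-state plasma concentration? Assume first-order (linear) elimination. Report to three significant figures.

To maintain the same Css, the systemic dosing rate must be unchanged: F·D/τ = infusion rate.
D = rate × τ / F = 130 × 6 / 0.6 = 1300 mg

1300 mg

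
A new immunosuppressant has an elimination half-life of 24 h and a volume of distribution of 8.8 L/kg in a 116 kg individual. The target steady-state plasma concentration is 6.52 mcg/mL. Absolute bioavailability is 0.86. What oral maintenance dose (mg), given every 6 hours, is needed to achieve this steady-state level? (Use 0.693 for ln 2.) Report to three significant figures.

Total Vd = 8.8 × 116 = 1021 L
k = 0.693/24 = 0.02888 h⁻¹, so CL = k·Vd = 0.02888 × 1021 = 29.49 L/h
D = CL × Css × τ / F = 29.49 × 6.52 × 6 / 0.86 = 1341 mg

1340 mg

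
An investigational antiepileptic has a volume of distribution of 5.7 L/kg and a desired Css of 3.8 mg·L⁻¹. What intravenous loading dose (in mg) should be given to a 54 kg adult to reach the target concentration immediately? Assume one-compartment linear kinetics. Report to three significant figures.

Vd = 5.7 L/kg × 54 kg = 307.8 L
LD = Vd × C = 307.8 × 3.800 = 1170 mg

1170 mg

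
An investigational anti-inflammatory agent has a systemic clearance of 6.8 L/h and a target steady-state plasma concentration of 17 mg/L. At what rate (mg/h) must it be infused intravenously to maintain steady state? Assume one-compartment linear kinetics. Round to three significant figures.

116 mg/h

At steady state, infusion rate equals elimination rate: rate in = CL × Css.
R₀ = 6.800 × 17 = 115.6 mg/h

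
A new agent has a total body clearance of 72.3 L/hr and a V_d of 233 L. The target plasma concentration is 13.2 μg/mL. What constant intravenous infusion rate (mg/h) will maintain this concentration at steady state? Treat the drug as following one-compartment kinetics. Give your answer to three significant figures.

Infusion rate = CL · Css = 72.30 L/h × 13.2 mg/L = 954.4 mg/h

954 mg/h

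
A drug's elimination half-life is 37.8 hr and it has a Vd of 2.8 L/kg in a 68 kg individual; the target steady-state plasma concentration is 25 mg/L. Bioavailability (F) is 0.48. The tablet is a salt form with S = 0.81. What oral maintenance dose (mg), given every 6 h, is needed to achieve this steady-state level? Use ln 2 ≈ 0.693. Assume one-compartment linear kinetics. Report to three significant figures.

Total Vd = 2.8 × 68 = 190.4 L
CL = 0.693 × Vd / t½ = 0.693 × 190.4 / 37.8 = 3.491 L/h
D = CL × Css × τ / F / S = 3.491 × 25 × 6 / 0.48 / 0.81 = 1347 mg

1350 mg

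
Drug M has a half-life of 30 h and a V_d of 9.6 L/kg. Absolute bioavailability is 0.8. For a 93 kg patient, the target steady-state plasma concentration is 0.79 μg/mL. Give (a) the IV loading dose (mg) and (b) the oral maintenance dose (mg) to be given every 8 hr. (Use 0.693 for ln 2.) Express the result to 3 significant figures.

Vd(total) = 93 kg × 9.6 L/kg = 892.8 L
LD = Vd × C = 892.8 × 0.79 = 705.3 mg
CL = 0.693 × Vd / t½ = 0.693 × 892.8 / 30 = 20.62 L/h
D = CL × Css × τ / F = 20.62 × 0.79 × 8 / 0.8 = 162.9 mg

(a) 705 mg; (b) 163 mg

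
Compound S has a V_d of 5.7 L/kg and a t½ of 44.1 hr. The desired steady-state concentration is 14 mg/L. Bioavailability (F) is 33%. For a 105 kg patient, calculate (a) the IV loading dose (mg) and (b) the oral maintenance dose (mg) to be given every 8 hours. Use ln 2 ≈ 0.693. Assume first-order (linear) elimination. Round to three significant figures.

(a) 8380 mg; (b) 3190 mg

Total Vd = 5.7 × 105 = 598.5 L
LD = Vd × C = 598.5 × 14 = 8379 mg
CL = 0.693 × Vd / t½ = 0.693 × 598.5 / 44.1 = 9.405 L/h
D = CL × Css × τ / F = 9.405 × 14 × 8 / 0.33 = 3192 mg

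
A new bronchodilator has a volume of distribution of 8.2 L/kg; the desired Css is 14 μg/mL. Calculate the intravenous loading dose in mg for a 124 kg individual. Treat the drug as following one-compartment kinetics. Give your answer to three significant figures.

Vd = 8.2 L/kg × 124 kg = 1017 L
LD = Vd × C = 1017 × 14.00 = 14240 mg

14200 mg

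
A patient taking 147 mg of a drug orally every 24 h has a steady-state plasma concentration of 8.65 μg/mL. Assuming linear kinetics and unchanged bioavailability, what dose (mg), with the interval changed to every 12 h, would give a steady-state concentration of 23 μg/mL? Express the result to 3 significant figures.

195 mg

For first-order elimination, Css ∝ F·D/(CL·τ); F and CL are unchanged, so Css ∝ D/τ.
D₂ = D₁ × (Css,target / Css,current) × (τ₂/τ₁) = 147 × (23/8.65) × (12/24) = 195.4 mg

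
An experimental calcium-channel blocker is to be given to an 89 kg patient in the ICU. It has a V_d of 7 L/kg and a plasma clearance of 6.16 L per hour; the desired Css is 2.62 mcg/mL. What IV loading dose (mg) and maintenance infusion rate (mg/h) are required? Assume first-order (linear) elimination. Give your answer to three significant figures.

Vd = 7 L/kg × 89 kg = 623.0 L
LD = Vd · C_target = 623.0 × 2.62 = 1632 mg
Maintenance: replace elimination → rate = CL × Css = 6.160 × 2.62 = 16.14 mg/h

(a) 1630 mg; (b) 16.1 mg/h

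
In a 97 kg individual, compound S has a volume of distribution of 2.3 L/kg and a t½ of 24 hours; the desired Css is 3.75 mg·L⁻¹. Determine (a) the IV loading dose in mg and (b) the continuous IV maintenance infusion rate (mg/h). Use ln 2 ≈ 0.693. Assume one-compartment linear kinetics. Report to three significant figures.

Total Vd = 2.3 × 97 = 223.1 L
LD = Vd × C = 223.1 × 3.75 = 836.6 mg
CL = 0.693 × Vd / t½ = 0.693 × 223.1 / 24 = 6.442 L/h
Infusion rate = CL × Css = 6.442 × 3.75 = 24.16 mg/h

(a) 837 mg; (b) 24.2 mg/h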